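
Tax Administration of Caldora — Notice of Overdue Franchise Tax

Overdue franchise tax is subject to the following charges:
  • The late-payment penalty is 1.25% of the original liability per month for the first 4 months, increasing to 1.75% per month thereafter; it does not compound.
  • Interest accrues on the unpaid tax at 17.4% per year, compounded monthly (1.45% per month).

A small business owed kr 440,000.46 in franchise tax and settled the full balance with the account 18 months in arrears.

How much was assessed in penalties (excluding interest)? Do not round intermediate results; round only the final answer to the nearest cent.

Penalty, months 1–4: 4 × 1.25% × kr 440,000.46 = kr 22,000.02…
Penalty, months 5–18: 14 × 1.75% × kr 440,000.46 = kr 107,800.11…
Total penalty = kr 22,000.02… + kr 107,800.11… = kr 129,800.14

kr 129,800.14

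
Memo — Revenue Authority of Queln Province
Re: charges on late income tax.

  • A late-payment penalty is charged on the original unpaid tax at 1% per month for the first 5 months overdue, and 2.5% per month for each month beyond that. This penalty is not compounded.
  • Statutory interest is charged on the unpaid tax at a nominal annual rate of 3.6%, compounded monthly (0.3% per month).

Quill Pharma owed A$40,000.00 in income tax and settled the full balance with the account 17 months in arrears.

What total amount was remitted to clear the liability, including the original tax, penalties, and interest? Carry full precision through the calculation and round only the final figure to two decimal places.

Penalty, months 1–5: 5 × 1% × A$40,000.00 = A$2,000.00
Penalty, months 6–17: 12 × 2.5% × A$40,000.00 = A$12,000.00
Interest: A$40,000.00 × ((1 + 0.003)^17 − 1) = A$40,000.00 × 0.0522426… = A$2,089.7022…
Total = A$40,000.00 + A$14,000.0000 + A$2,089.7022… = A$56,089.70

A$56,089.70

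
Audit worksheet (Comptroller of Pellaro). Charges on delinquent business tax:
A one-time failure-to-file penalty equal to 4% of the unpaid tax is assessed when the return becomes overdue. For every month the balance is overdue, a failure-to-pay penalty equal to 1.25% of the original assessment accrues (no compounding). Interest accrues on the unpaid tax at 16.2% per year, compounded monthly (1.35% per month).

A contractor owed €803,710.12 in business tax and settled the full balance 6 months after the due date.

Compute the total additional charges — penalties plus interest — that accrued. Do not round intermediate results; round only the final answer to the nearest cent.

Failure-to-file penalty: 4% × €803,710.12 = €32,148.40…
Failure-to-pay penalty: 6 × 1.25% × €803,710.12 = €60,278.26…
Interest: €803,710.12 × ((1 + 0.0135)^6 − 1) = €803,710.12 × 0.0837835… = €67,337.6134…
Penalties + interest = €92,426.6638 + €67,337.6134… = €159,764.28

€159,764.28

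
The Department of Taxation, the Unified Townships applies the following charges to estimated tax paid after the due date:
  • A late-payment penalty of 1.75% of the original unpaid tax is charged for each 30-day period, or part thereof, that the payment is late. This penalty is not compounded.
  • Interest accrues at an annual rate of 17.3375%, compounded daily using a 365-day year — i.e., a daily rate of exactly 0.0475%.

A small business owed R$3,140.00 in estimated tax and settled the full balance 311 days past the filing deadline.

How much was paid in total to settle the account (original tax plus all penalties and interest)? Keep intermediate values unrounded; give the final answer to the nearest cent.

R$4,244.19

Penalty periods: ⌈311/30⌉ = 11; penalty = 11 × 1.75% × R$3,140.00 = R$604.45
Interest: R$3,140.00 × ((1 + 0.000475)^311 − 1) = R$3,140.00 × 0.15915342… = R$499.7417…
Total = R$3,140.00 + R$604.4500 + R$499.7417… = R$4,244.19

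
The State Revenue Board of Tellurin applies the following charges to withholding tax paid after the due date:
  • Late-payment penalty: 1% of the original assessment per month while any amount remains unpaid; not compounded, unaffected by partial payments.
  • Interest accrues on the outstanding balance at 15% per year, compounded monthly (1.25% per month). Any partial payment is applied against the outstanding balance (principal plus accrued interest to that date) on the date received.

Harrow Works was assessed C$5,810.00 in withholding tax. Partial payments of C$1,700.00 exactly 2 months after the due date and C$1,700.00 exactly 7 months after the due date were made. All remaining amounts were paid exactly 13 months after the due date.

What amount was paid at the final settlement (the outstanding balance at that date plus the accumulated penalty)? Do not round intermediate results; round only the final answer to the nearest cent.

Balance at month 2: C$5,810.0000 × (1 + 0.0125)^2 = C$5,956.1578…
After C$1,700.00 payment: C$5,956.1578… − C$1,700.00 = C$4,256.1578…
Balance at month 7: C$4,256.1578… × (1 + 0.0125)^5 = C$4,528.9016…
After C$1,700.00 payment: C$4,528.9016… − C$1,700.00 = C$2,828.9016…
Balance at month 13: C$2,828.9016… × (1 + 0.0125)^6 = C$3,047.8110…
Penalty: 13 × 1% × C$5,810.00 = C$755.30
Final settlement = outstanding balance + penalty = C$3,047.8110… + C$755.30 = C$3,803.11

C$3,803.11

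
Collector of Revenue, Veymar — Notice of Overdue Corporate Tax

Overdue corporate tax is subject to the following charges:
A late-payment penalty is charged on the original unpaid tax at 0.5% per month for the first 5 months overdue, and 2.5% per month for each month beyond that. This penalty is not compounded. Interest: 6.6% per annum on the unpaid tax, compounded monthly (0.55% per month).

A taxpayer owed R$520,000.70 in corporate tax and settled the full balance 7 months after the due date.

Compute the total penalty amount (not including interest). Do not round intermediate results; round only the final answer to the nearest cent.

Penalty, months 1–5: 5 × 0.5% × R$520,000.70 = R$13,000.02…
Penalty, months 6–7: 2 × 2.5% × R$520,000.70 = R$26,000.04…
Total penalty = R$13,000.02… + R$26,000.04… = R$39,000.05

R$39,000.05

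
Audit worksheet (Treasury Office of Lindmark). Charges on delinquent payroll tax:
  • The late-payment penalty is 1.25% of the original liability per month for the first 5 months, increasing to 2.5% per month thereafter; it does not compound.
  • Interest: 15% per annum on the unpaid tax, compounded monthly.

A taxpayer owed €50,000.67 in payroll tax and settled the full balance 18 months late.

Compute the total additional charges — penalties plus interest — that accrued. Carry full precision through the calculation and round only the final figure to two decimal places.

€31,904.30

Penalty, months 1–5: 5 × 1.25% × €50,000.67 = €3,125.04…
Penalty, months 6–18: 13 × 2.5% × €50,000.67 = €16,250.22…
Interest (15%/yr ÷ 12 = 1.25%/month): €50,000.67 × ((1 + 0.0125)^18 − 1) = €12,529.0376…
Penalties + interest = €19,375.2596… + €12,529.0376… = €31,904.30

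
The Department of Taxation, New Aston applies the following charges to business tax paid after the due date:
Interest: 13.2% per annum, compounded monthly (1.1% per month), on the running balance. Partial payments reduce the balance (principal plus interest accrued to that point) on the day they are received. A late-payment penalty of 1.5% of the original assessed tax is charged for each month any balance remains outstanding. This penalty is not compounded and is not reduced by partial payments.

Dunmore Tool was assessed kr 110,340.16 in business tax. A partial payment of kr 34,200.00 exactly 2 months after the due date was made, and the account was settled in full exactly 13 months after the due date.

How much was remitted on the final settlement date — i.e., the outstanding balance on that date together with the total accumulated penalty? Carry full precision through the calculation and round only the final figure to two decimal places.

kr 110,146.23

Balance at month 2: kr 110,340.1600 × (1 + 0.011)^2 = kr 112,780.9947…
After kr 34,200.00 payment: kr 112,780.9947… − kr 34,200.00 = kr 78,580.9947…
Balance at month 13: kr 78,580.9947… × (1 + 0.011)^11 = kr 88,629.8947…
Penalty: 13 × 1.5% × kr 110,340.16 = kr 21,516.33…
Final settlement = outstanding balance + penalty = kr 88,629.8947… + kr 21,516.33… = kr 110,146.23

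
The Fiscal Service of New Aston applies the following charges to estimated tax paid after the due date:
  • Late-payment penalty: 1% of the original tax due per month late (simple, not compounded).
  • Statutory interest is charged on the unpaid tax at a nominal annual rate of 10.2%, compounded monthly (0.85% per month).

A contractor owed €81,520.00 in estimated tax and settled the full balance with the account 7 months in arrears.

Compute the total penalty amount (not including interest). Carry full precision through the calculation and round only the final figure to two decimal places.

€5,706.40

Late-payment penalty = 1% × €81,520.00 × 7 mo = €5,706.40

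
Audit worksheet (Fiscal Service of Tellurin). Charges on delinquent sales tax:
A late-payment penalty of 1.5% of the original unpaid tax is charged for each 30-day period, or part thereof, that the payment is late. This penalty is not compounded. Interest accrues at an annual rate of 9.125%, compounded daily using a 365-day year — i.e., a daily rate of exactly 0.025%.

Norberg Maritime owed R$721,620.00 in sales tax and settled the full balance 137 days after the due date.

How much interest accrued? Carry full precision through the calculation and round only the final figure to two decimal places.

Interest: R$721,620.00 × ((1 + 0.00025)^137 − 1) = R$721,620.00 × 0.03483886… = R$25,140.4149…

R$25,140.41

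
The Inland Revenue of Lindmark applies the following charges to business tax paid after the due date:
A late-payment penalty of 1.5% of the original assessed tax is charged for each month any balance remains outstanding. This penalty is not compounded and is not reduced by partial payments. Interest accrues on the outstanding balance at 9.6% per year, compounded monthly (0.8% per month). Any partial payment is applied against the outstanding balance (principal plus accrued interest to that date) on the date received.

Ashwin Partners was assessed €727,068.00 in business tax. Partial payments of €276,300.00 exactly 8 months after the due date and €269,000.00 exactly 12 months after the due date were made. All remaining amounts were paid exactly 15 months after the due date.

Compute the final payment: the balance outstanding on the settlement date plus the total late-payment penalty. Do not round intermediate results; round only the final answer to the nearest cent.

Balance at month 8: €727,068.0000 × (1 + 0.008)^8 = €774,924.3142…
After €276,300.00 payment: €774,924.3142… − €276,300.00 = €498,624.3142…
Balance at month 12: €498,624.3142… × (1 + 0.008)^4 = €514,772.7872…
After €269,000.00 payment: €514,772.7872… − €269,000.00 = €245,772.7872…
Balance at month 15: €245,772.7872… × (1 + 0.008)^3 = €251,718.6483…
Penalty: 15 × 1.5% × €727,068.00 = €163,590.30
Final settlement = outstanding balance + penalty = €251,718.6483… + €163,590.30 = €415,308.95

€415,308.95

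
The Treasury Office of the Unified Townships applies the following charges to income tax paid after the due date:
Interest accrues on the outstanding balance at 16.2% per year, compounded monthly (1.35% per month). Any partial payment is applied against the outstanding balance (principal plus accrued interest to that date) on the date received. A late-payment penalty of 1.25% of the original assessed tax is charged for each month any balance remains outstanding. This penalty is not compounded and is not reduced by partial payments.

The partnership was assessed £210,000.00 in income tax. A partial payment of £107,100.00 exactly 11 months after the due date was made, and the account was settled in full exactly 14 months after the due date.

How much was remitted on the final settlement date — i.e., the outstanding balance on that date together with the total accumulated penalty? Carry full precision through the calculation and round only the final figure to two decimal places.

Balance at month 11: £210,000.0000 × (1 + 0.0135)^11 = £243,377.5854…
After £107,100.00 payment: £243,377.5854… − £107,100.00 = £136,277.5854…
Balance at month 14: £136,277.5854… × (1 + 0.0135)^3 = £141,871.6727…
Penalty: 14 × 1.25% × £210,000.00 = £36,750.00
Final settlement = outstanding balance + penalty = £141,871.6727… + £36,750.00 = £178,621.67

£178,621.67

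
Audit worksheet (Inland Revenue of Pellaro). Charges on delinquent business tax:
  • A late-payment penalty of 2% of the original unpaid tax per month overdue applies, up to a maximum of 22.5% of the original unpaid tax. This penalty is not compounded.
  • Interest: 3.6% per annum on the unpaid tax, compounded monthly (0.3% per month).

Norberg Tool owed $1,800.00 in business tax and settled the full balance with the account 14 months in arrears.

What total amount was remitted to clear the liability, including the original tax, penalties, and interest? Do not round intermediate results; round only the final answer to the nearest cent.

$2,282.09

Penalty (uncapped): 14 × 2% × $1,800.00 = $504.00; cap = 22.5% × $1,800.00 = $405.00 → penalty = $405.00
Interest: $1,800.00 × ((1 + 0.003)^14 − 1) = $1,800.00 × 0.0428289… = $77.0920…
Total = $1,800.00 + $405.0000 + $77.0920… = $2,282.09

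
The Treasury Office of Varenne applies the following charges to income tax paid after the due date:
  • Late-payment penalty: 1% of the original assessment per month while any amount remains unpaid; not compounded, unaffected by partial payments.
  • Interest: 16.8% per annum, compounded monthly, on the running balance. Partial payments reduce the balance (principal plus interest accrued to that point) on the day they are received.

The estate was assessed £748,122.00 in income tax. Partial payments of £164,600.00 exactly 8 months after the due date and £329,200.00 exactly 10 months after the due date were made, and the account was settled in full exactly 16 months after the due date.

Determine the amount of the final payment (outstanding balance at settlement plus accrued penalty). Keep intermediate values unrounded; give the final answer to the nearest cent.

Monthly rate = 16.8% ÷ 12 = 1.4%
Balance at month 8: £748,122.0000 × (1 + 0.014)^8 = £836,134.3514…
After £164,600.00 payment: £836,134.3514… − £164,600.00 = £671,534.3514…
Balance at month 10: £671,534.3514… × (1 + 0.014)^2 = £690,468.9340…
After £329,200.00 payment: £690,468.9340… − £329,200.00 = £361,268.9340…
Balance at month 16: £361,268.9340… × (1 + 0.014)^6 = £392,697.6909…
Penalty: 16 × 1% × £748,122.00 = £119,699.52
Final settlement = outstanding balance + penalty = £392,697.6909… + £119,699.52 = £512,397.21

£512,397.21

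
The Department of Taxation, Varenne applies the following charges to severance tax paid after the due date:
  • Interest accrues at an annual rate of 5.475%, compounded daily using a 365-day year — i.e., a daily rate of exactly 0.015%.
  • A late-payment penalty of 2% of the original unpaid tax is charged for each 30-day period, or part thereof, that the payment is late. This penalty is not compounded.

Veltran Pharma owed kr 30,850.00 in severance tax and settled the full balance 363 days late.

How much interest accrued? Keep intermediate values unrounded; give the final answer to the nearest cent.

Interest: kr 30,850.00 × ((1 + 0.00015)^363 − 1) = kr 30,850.00 × 0.05595537… = kr 1,726.2230…

kr 1,726.22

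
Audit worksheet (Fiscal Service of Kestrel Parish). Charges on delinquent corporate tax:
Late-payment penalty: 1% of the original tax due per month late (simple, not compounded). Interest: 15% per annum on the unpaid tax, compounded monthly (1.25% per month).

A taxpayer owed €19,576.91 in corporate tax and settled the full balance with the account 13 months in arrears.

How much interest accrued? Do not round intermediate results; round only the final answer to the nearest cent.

Interest: €19,576.91 × ((1 + 0.0125)^13 − 1) = €19,576.91 × 0.1752639… = €3,431.1266…

€3,431.13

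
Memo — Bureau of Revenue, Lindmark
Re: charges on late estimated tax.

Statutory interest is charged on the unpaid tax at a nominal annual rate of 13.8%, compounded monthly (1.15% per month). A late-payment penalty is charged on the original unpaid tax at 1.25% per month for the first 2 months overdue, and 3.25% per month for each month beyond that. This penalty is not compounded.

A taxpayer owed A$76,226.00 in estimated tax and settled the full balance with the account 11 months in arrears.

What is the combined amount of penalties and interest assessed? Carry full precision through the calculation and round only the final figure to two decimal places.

A$34,418.37

Penalty, months 1–2: 2 × 1.25% × A$76,226.00 = A$1,905.65
Penalty, months 3–11: 9 × 3.25% × A$76,226.00 = A$22,296.11…
Interest: A$76,226.00 × ((1 + 0.0115)^11 − 1) = A$76,226.00 × 0.1340306… = A$10,216.6135…
Penalties + interest = A$24,201.7550 + A$10,216.6135… = A$34,418.37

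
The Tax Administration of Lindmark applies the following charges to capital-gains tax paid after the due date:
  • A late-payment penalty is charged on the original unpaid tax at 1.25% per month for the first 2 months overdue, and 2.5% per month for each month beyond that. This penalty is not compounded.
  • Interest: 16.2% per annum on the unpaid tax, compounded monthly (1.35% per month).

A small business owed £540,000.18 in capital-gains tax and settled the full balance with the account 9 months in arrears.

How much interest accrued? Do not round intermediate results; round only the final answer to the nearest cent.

£69,266.86

Interest: £540,000.18 × ((1 + 0.0135)^9 − 1) = £540,000.18 × 0.1282719… = £69,266.8564…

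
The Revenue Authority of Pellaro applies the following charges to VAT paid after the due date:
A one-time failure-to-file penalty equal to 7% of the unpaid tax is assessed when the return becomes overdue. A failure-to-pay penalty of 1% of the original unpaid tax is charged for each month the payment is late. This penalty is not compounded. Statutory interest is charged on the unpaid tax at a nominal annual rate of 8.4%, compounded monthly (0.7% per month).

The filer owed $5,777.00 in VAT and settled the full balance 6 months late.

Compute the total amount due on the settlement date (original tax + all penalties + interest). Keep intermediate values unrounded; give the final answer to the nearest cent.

Failure-to-file penalty: 7% × $5,777.00 = $404.39
Failure-to-pay penalty = 1% × $5,777.00 × 6 mo = $346.62
Interest: $5,777.00 × ((1 + 0.007)^6 − 1) = $5,777.00 × 0.0427419… = $246.9199…
Total = $5,777.00 + $751.0100 + $246.9199… = $6,774.93

$6,774.93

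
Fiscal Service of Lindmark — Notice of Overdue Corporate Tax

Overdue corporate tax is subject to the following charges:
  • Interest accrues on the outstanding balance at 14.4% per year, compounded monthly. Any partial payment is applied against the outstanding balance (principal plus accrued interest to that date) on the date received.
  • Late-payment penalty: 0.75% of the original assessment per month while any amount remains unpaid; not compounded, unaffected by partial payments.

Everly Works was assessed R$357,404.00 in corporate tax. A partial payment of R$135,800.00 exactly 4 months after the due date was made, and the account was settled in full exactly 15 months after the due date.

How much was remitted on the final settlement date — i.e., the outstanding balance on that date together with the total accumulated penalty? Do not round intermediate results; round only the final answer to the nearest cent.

Monthly rate = 14.4% ÷ 12 = 1.2%
Balance at month 4: R$357,404.0000 × (1 + 0.012)^4 = R$374,870.6668…
After R$135,800.00 payment: R$374,870.6668… − R$135,800.00 = R$239,070.6668…
Balance at month 15: R$239,070.6668… × (1 + 0.012)^11 = R$272,591.2621…
Penalty: 15 × 0.75% × R$357,404.00 = R$40,207.95
Final settlement = outstanding balance + penalty = R$272,591.2621… + R$40,207.95 = R$312,799.21

R$312,799.21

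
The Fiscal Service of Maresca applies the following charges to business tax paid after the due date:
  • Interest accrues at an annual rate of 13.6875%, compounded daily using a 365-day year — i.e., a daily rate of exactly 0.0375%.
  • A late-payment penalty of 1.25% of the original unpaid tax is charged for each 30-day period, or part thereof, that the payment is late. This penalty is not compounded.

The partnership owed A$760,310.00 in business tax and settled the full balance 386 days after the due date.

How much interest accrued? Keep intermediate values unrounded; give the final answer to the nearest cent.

A$118,394.89

Interest: A$760,310.00 × ((1 + 0.000375)^386 − 1) = A$760,310.00 × 0.15571924… = A$118,394.8931…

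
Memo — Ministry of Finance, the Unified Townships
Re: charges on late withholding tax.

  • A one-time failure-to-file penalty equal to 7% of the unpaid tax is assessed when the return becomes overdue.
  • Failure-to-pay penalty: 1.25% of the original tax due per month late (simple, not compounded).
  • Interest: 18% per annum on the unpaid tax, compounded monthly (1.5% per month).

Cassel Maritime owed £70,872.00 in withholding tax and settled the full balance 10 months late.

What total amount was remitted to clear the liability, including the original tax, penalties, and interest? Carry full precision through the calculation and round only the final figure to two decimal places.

£96,069.89

Failure-to-file penalty: 7% × £70,872.00 = £4,961.04
Failure-to-pay penalty = 1.25% × £70,872.00 × 10 mo = £8,859.00
Interest: £70,872.00 × ((1 + 0.015)^10 − 1) = £70,872.00 × 0.1605408… = £11,377.8494…
Total = £70,872.00 + £13,820.0400 + £11,377.8494… = £96,069.89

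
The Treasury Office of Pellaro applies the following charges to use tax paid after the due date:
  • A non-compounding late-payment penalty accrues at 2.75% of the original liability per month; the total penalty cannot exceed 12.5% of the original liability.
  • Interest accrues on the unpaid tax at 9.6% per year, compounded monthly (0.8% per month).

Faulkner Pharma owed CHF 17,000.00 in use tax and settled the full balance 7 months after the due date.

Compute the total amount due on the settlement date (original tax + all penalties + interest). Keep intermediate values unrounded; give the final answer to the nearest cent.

Penalty (uncapped): 7 × 2.75% × CHF 17,000.00 = CHF 3,272.50; cap = 12.5% × CHF 17,000.00 = CHF 2,125.00 → penalty = CHF 2,125.00
Interest: CHF 17,000.00 × ((1 + 0.008)^7 − 1) = CHF 17,000.00 × 0.0573621… = CHF 975.1551…
Total = CHF 17,000.00 + CHF 2,125.0000 + CHF 975.1551… = CHF 20,100.16

CHF 20,100.16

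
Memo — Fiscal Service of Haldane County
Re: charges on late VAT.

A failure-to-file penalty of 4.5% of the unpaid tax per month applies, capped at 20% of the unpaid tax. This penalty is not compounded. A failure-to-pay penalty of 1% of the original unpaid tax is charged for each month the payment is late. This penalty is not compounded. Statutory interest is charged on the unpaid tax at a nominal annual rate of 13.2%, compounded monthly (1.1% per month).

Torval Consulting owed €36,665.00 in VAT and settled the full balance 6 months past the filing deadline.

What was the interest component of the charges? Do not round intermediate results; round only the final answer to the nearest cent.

€2,487.42

Interest: €36,665.00 × ((1 + 0.011)^6 − 1) = €36,665.00 × 0.0678418… = €2,487.4211…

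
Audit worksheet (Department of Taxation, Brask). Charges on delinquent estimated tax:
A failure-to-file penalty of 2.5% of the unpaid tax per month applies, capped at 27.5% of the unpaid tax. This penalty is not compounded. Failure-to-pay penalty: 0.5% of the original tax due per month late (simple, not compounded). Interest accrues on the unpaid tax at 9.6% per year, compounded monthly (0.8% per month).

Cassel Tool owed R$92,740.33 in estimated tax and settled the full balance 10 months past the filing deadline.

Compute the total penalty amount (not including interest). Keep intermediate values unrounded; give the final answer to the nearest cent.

Failure-to-file: 10 × 2.5% × R$92,740.33 = R$23,185.08… (under the 27.5% cap)
Failure-to-pay penalty: 10 × 0.5% × R$92,740.33 = R$4,637.02…
Total penalty = R$23,185.08… + R$4,637.02… = R$27,822.10

R$27,822.10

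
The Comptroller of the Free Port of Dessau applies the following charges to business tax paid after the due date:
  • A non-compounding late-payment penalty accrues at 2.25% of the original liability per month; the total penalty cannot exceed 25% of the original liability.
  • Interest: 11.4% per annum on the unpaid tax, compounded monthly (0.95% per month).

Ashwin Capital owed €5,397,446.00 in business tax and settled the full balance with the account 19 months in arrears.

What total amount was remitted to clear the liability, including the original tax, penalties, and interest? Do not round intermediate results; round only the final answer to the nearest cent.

€7,809,003.48

Penalty (uncapped): 19 × 2.25% × €5,397,446.00 = €2,307,408.17…; cap = 25% × €5,397,446.00 = €1,349,361.50 → penalty = €1,349,361.50
Interest: €5,397,446.00 × ((1 + 0.0095)^19 − 1) = €5,397,446.00 × 0.1967960… = €1,062,195.9811…
Total = €5,397,446.00 + €1,349,361.5000 + €1,062,195.9811… = €7,809,003.48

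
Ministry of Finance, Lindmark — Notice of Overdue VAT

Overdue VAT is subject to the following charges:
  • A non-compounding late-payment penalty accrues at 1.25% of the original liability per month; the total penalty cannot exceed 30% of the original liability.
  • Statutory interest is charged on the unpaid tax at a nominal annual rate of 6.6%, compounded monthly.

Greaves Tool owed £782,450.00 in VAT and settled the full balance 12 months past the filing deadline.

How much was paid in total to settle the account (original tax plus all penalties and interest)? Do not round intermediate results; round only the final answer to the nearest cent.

Penalty: 12 × 1.25% × £782,450.00 = £117,367.50 (below the 30% cap of £234,735.00)
Interest (6.6%/yr ÷ 12 = 0.55%/month): £782,450.00 × ((1 + 0.0055)^12 − 1) = £53,232.8586…
Total = £782,450.00 + £117,367.5000 + £53,232.8586… = £953,050.36

£953,050.36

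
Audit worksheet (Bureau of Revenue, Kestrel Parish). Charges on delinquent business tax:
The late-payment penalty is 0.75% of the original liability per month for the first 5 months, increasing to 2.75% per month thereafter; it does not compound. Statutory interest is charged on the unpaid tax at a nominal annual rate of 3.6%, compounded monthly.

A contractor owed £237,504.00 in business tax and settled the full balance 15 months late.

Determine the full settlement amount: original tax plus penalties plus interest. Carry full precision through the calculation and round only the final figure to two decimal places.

£322,639.07

Penalty, months 1–5: 5 × 0.75% × £237,504.00 = £8,906.40
Penalty, months 6–15: 10 × 2.75% × £237,504.00 = £65,313.60
Interest (3.6%/yr ÷ 12 = 0.3%/month): £237,504.00 × ((1 + 0.003)^15 − 1) = £10,915.0655…
Total = £237,504.00 + £74,220.0000 + £10,915.0655… = £322,639.07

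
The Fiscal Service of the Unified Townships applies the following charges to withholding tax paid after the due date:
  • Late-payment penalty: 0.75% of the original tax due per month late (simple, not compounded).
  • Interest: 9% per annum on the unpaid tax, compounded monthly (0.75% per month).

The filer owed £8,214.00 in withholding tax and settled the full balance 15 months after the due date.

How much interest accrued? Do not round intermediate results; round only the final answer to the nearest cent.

£974.20

Interest: £8,214.00 × ((1 + 0.0075)^15 − 1) = £8,214.00 × 0.1186026… = £974.2017…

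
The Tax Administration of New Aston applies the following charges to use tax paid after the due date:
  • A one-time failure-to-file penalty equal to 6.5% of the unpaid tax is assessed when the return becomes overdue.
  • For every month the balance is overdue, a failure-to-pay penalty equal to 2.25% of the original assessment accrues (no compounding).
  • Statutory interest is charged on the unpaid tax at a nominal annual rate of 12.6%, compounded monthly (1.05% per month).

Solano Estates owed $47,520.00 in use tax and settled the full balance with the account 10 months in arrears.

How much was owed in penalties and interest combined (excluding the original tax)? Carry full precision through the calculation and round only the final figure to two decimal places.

Failure-to-file penalty: 6.5% × $47,520.00 = $3,088.80
Failure-to-pay penalty = 2.25% × $47,520.00 × 10 mo = $10,692.00
Interest: $47,520.00 × ((1 + 0.0105)^10 − 1) = $47,520.00 × 0.1101028… = $5,232.0827…
Penalties + interest = $13,780.8000 + $5,232.0827… = $19,012.88

$19,012.88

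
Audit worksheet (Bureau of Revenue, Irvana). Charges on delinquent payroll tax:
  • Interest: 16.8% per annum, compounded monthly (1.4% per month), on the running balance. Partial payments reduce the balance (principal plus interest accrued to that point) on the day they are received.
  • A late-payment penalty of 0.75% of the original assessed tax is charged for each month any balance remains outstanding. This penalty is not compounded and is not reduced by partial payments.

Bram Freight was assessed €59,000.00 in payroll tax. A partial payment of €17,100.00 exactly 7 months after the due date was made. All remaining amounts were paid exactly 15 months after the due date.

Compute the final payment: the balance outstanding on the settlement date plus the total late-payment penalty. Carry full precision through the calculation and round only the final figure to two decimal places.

€60,206.86

Balance at month 7: €59,000.0000 × (1 + 0.014)^7 = €65,030.5904…
After €17,100.00 payment: €65,030.5904… − €17,100.00 = €47,930.5904…
Balance at month 15: €47,930.5904… × (1 + 0.014)^8 = €53,569.3551…
Penalty: 15 × 0.75% × €59,000.00 = €6,637.50
Final settlement = outstanding balance + penalty = €53,569.3551… + €6,637.50 = €60,206.86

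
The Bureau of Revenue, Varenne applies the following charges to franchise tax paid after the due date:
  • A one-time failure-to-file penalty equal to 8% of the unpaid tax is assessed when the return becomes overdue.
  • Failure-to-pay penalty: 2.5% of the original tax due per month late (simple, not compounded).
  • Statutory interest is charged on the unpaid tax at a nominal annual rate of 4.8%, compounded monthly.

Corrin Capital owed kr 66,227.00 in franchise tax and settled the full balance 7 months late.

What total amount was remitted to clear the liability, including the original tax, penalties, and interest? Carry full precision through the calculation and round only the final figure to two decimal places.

kr 84,991.64

Failure-to-file penalty: 8% × kr 66,227.00 = kr 5,298.16
Failure-to-pay penalty: 7 × 2.5% × kr 66,227.00 = kr 11,589.73…
Interest (4.8%/yr ÷ 12 = 0.4%/month): kr 66,227.00 × ((1 + 0.004)^7 − 1) = kr 1,876.7572…
Total = kr 66,227.00 + kr 16,887.8850 + kr 1,876.7572… = kr 84,991.64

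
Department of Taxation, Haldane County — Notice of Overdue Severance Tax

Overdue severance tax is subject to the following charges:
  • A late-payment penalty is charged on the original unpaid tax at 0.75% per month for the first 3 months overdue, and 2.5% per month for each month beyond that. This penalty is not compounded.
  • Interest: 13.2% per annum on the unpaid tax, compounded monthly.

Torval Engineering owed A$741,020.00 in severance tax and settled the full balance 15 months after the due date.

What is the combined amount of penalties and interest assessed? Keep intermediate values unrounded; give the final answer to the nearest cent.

A$371,125.85

Penalty, months 1–3: 3 × 0.75% × A$741,020.00 = A$16,672.95
Penalty, months 4–15: 12 × 2.5% × A$741,020.00 = A$222,306.00
Interest (13.2%/yr ÷ 12 = 1.1%/month): A$741,020.00 × ((1 + 0.011)^15 − 1) = A$132,146.8988…
Penalties + interest = A$238,978.9500 + A$132,146.8988… = A$371,125.85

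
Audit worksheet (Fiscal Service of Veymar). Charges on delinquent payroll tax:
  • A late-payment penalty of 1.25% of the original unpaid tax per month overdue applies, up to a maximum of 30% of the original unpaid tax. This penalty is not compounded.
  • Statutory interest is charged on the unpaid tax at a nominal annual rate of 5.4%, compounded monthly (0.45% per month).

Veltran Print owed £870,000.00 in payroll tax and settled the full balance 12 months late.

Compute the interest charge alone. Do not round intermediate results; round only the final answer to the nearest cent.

Interest: £870,000.00 × ((1 + 0.0045)^12 − 1) = £870,000.00 × 0.0553568… = £48,160.3742…

£48,160.37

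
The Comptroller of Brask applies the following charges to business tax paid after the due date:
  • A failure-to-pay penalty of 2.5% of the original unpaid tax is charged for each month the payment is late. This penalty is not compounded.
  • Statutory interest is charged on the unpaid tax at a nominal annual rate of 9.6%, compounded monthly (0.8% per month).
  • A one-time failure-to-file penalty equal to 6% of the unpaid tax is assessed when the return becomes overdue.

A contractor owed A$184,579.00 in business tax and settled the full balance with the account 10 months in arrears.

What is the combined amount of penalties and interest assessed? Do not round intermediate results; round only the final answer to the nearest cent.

Failure-to-file penalty: 6% × A$184,579.00 = A$11,074.74
Failure-to-pay penalty: 10 × 2.5% × A$184,579.00 = A$46,144.75
Interest: A$184,579.00 × ((1 + 0.008)^10 − 1) = A$184,579.00 × 0.0829423… = A$15,309.4084…
Penalties + interest = A$57,219.4900 + A$15,309.4084… = A$72,528.90

A$72,528.90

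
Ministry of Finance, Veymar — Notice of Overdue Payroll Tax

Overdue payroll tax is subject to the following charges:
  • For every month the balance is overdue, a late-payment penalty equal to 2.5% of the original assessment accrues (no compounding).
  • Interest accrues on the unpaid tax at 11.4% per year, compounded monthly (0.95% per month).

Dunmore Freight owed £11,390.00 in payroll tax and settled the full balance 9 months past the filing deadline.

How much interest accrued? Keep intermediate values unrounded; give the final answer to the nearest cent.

£1,011.68

Interest: £11,390.00 × ((1 + 0.0095)^9 − 1) = £11,390.00 × 0.0888221… = £1,011.6832…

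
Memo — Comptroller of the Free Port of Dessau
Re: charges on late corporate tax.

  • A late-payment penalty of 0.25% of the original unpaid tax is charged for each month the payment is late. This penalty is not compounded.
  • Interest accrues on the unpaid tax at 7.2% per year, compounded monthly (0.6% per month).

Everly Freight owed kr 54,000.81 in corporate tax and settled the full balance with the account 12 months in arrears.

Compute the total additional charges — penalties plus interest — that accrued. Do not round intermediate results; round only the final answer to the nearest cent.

kr 5,638.99

Late-payment penalty: 12 × 0.25% × kr 54,000.81 = kr 1,620.02…
Interest: kr 54,000.81 × ((1 + 0.006)^12 − 1) = kr 54,000.81 × 0.0744242… = kr 4,018.9653…
Penalties + interest = kr 1,620.0243 + kr 4,018.9653… = kr 5,638.99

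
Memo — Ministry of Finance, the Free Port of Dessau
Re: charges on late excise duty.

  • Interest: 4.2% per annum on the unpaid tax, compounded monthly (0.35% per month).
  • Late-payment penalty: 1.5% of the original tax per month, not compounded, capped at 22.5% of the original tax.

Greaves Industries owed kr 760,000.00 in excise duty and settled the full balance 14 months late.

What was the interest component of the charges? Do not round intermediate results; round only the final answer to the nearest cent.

Interest: kr 760,000.00 × ((1 + 0.0035)^14 − 1) = kr 760,000.00 × 0.0501305… = kr 38,099.1859…

kr 38,099.19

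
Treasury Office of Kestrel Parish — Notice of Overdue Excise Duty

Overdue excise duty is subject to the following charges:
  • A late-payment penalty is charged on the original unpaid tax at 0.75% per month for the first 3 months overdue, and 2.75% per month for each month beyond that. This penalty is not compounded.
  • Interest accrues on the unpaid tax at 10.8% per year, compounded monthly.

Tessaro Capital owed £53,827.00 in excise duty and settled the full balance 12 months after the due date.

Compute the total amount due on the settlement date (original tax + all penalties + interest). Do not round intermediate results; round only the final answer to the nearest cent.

Penalty, months 1–3: 3 × 0.75% × £53,827.00 = £1,211.11…
Penalty, months 4–12: 9 × 2.75% × £53,827.00 = £13,322.18…
Interest (10.8%/yr ÷ 12 = 0.9%/month): £53,827.00 × ((1 + 0.009)^12 − 1) = £6,109.8853…
Total = £53,827.00 + £14,533.2900 + £6,109.8853… = £74,470.18

£74,470.18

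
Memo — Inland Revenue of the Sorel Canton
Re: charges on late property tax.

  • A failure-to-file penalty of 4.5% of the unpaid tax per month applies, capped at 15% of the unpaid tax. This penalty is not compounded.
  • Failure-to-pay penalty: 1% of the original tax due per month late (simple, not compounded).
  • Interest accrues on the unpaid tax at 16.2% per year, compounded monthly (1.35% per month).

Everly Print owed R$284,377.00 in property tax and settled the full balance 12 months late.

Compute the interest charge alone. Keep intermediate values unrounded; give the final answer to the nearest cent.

Interest: R$284,377.00 × ((1 + 0.0135)^12 − 1) = R$284,377.00 × 0.1745866… = R$49,648.4092…

R$49,648.41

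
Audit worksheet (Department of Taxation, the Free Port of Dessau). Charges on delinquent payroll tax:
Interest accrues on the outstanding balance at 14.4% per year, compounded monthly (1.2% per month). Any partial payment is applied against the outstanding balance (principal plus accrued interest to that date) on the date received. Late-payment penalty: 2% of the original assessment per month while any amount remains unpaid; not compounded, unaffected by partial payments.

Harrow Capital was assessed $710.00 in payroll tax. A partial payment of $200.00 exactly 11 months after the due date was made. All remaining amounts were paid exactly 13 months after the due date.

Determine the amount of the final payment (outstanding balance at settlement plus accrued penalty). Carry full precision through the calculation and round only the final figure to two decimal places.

Balance at month 11: $710.0000 × (1 + 0.012)^11 = $809.5506…
After $200.00 payment: $809.5506… − $200.00 = $609.5506…
Balance at month 13: $609.5506… × (1 + 0.012)^2 = $624.2676…
Penalty: 13 × 2% × $710.00 = $184.60
Final settlement = outstanding balance + penalty = $624.2676… + $184.60 = $808.87

$808.87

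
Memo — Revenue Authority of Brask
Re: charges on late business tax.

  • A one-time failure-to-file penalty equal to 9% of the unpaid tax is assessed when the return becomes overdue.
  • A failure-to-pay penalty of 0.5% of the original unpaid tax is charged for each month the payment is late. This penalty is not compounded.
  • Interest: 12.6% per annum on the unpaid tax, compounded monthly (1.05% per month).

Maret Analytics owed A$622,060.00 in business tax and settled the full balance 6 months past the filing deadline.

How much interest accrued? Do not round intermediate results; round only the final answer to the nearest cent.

A$40,233.03

Interest: A$622,060.00 × ((1 + 0.0105)^6 − 1) = A$622,060.00 × 0.0646771… = A$40,233.0279…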